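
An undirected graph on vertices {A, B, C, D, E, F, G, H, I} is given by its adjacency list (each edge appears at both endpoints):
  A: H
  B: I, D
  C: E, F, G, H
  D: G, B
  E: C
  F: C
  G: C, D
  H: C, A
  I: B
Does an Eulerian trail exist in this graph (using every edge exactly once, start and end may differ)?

Degrees: A:1, B:2, C:4, D:2, E:1, F:1, G:2, H:2, I:1
Odd-degree vertices: A, E, F, I (4 total).
An Eulerian trail requires 0 or 2 odd-degree vertices; here there are 4.

No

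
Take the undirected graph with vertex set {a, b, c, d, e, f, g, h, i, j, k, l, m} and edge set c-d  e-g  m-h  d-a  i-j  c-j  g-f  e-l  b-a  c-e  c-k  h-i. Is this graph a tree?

|V| = 13, |E| = 12.
Connected and |E| = |V| - 1, which characterizes a tree.

Yes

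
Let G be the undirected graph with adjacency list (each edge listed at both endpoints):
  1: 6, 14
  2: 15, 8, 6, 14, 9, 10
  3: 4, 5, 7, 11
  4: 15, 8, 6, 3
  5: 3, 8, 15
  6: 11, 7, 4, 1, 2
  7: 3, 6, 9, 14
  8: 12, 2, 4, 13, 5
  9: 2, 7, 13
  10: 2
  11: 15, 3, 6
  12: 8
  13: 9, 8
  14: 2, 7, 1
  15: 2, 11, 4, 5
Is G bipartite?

Partition the vertices as {3, 6, 8, 9, 10, 14, 15} vs {1, 2, 4, 5, 7, 11, 12, 13}. Each listed edge has one endpoint in each part, so the graph is bipartite.

Yes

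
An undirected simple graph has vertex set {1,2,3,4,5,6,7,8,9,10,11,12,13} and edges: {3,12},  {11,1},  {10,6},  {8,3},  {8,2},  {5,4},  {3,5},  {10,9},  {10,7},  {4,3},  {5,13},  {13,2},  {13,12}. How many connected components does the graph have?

3

Component: {1, 11}
Component: {6, 7, 9, 10}
Component: {2, 3, 4, 5, 8, 12, 13}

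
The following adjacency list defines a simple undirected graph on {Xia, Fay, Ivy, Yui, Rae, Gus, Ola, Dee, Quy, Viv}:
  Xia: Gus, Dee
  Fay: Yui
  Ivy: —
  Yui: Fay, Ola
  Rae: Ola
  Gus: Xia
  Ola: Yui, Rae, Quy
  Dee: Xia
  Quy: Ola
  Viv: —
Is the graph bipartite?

A valid 2-coloring puts {Ivy, Yui, Rae, Gus, Dee, Quy, Viv} on one side and {Xia, Fay, Ola} on the other; every edge crosses between the two sides.

Yes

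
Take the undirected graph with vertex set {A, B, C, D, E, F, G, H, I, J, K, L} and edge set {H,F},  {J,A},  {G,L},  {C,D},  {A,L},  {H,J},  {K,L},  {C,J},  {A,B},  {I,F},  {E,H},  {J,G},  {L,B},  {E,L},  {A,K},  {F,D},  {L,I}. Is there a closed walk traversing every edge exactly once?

Degrees: A:4, B:2, C:2, D:2, E:2, F:3, G:2, H:3, I:2, J:4, K:2, L:6
Vertices with odd degree: F, H. An Eulerian circuit requires all degrees even.

No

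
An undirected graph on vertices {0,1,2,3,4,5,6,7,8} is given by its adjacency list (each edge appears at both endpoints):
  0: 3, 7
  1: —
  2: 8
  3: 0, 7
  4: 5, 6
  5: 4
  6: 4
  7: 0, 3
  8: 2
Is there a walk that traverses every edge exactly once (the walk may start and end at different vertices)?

Degrees: 0:2, 1:0, 2:1, 3:2, 4:2, 5:1, 6:1, 7:2, 8:1
Odd-degree vertices: 2, 5, 6, 8 (4 total).
With 4 odd-degree vertices (more than two), no single trail can use every edge.

No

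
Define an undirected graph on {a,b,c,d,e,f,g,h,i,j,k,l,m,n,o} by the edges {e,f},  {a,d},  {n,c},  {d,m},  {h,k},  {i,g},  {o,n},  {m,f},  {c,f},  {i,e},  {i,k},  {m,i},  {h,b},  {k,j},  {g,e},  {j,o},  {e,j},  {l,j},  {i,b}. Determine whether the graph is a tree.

The graph has 15 vertices and 19 edges.
A tree on 15 vertices has exactly 14 edges; this graph has 19, so it contains a cycle and is not a tree.

No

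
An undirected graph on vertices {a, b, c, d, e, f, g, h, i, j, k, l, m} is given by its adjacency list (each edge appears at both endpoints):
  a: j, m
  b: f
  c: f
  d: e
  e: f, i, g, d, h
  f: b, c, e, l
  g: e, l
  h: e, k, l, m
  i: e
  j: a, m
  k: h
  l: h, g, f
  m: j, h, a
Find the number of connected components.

1

Component: {a, b, c, d, e, f, g, h, i, j, k, l, m}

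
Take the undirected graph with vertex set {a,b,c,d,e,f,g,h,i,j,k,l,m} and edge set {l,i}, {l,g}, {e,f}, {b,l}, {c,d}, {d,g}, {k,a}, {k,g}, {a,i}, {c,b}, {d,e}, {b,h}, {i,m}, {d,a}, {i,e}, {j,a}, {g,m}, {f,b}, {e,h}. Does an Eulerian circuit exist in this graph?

Degrees: a:4, b:4, c:2, d:4, e:4, f:2, g:4, h:2, i:4, j:1, k:2, l:3, m:2
Vertices with odd degree: j, l. An Eulerian circuit requires all degrees even.

No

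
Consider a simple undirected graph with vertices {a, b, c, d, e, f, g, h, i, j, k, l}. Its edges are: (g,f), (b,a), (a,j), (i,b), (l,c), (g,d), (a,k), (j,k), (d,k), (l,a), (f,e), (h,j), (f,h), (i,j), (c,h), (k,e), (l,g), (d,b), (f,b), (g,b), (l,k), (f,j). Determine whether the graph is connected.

Yes

Starting from a and exploring outward reaches every vertex (a, k, b, l, j, e, d, f, i, g, c, h); the graph is connected.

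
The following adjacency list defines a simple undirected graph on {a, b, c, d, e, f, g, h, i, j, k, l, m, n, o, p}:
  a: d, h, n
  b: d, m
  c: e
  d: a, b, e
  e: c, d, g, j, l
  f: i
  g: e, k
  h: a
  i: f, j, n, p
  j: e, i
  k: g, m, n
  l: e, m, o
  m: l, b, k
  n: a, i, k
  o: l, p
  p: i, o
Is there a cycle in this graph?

The graph has 16 vertices, 20 edges, and 1 connected component.
Since 20 > 16 - 1, a cycle must exist; for instance e-l-o-p-i-j-e.

Yes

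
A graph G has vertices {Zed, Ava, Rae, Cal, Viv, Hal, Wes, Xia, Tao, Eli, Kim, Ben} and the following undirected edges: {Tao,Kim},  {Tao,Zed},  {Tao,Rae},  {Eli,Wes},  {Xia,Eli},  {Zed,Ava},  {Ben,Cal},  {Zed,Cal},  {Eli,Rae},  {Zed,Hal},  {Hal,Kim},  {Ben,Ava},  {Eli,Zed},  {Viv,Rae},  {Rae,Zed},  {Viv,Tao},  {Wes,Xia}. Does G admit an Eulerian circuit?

Yes

Degrees: Zed:6, Ava:2, Rae:4, Cal:2, Viv:2, Hal:2, Wes:2, Xia:2, Tao:4, Eli:4, Kim:2, Ben:2
Every vertex has even degree and the edges form a single connected piece, so an Eulerian circuit exists.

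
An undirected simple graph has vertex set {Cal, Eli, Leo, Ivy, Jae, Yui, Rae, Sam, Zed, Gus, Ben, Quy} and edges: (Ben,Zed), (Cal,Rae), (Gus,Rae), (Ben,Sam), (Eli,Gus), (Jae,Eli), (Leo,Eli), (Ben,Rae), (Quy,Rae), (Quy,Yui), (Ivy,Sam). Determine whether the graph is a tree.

|V| = 12, |E| = 11.
Connected and |E| = |V| - 1, which characterizes a tree.

Yes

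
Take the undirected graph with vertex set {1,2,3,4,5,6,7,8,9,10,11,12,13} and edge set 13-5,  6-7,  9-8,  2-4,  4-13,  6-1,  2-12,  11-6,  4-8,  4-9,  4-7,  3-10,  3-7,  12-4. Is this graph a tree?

No

|V| = 13, |E| = 14.
A tree on 13 vertices has exactly 12 edges; this graph has 14, so it contains a cycle and is not a tree.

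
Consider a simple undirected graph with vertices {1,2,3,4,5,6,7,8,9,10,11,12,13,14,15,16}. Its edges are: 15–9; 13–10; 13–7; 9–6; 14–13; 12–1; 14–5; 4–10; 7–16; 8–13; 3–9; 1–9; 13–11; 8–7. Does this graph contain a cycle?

Yes

|V| = 16, |E| = 14, number of components = 3.
Since 14 > 16 - 3, a cycle must exist; for instance 13-7-8-13.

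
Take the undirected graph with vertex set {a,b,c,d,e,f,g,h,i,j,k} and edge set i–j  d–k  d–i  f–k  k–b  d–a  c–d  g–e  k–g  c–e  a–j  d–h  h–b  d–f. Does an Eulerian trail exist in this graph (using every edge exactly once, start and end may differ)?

Yes

Degrees: a:2, b:2, c:2, d:6, e:2, f:2, g:2, h:2, i:2, j:2, k:4
Odd-degree vertices: none (0 total).
With 0 odd-degree vertices and all edges in one connected piece, an Eulerian trail exists.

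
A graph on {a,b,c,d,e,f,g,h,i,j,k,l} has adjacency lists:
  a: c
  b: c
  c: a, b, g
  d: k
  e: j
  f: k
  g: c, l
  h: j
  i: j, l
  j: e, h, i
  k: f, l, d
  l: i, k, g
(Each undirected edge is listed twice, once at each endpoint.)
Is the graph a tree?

Yes

|V| = 12, |E| = 11.
Connected and |E| = |V| - 1, which characterizes a tree.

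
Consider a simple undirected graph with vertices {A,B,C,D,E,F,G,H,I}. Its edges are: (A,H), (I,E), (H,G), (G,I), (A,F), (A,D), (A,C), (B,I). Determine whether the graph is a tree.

Yes

The graph has 9 vertices and 8 edges.
It is connected with exactly 8 edges, hence acyclic — it is a tree.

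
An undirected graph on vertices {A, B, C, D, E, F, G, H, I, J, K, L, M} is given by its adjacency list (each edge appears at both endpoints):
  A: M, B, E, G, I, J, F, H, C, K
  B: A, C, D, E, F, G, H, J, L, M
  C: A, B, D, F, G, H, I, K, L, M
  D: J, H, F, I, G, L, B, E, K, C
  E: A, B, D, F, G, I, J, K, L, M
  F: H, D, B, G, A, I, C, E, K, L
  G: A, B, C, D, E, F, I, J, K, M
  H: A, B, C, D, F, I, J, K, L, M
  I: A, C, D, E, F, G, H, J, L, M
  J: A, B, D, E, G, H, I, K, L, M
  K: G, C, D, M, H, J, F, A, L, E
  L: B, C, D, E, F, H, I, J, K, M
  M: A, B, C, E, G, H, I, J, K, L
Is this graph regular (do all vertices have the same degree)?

Yes

Degrees: A:10, B:10, C:10, D:10, E:10, F:10, G:10, H:10, I:10, J:10, K:10, L:10, M:10
All degrees equal 10; the graph is regular.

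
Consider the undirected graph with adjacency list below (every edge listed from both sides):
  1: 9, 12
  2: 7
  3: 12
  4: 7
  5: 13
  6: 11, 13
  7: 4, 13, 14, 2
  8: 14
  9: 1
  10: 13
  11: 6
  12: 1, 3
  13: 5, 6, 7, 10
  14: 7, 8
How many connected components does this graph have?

2

Component: {1, 3, 9, 12}
Component: {2, 4, 5, 6, 7, 8, 10, 11, 13, 14}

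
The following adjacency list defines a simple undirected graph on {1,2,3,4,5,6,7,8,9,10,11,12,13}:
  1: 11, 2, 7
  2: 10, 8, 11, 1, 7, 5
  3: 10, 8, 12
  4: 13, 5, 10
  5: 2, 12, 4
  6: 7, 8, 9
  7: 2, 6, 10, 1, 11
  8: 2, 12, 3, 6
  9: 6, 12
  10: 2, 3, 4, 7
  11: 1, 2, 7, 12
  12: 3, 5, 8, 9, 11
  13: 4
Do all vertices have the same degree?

Degrees: 1:3, 2:6, 3:3, 4:3, 5:3, 6:3, 7:5, 8:4, 9:2, 10:4, 11:4, 12:5, 13:1
Degrees are not all equal (e.g. deg(13)=1 but deg(2)=6); not regular.

No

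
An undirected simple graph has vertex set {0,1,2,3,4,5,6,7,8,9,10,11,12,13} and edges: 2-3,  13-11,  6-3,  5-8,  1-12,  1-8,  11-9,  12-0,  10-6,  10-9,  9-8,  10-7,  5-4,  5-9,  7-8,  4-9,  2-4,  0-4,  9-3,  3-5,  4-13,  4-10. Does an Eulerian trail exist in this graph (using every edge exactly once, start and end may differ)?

Degrees: 0:2, 1:2, 2:2, 3:4, 4:6, 5:4, 6:2, 7:2, 8:4, 9:6, 10:4, 11:2, 12:2, 13:2
Odd-degree vertices: none (0 total).
With 0 odd-degree vertices and all edges in one connected piece, an Eulerian trail exists.

Yes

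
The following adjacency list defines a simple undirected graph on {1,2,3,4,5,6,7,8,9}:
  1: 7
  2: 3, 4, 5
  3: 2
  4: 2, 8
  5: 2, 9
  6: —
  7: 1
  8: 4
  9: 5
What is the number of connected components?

Component: {6}
Component: {1, 7}
Component: {2, 3, 4, 5, 8, 9}

3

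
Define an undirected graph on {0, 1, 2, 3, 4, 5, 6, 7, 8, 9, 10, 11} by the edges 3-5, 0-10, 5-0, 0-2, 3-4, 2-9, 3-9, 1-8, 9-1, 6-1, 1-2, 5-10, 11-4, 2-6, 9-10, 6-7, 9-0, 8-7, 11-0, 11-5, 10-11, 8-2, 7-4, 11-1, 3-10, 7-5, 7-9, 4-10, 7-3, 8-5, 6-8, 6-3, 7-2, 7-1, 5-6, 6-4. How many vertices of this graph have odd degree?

6

Degrees: 0:5, 1:6, 2:6, 3:6, 4:5, 5:7, 6:7, 7:8, 8:5, 9:6, 10:6, 11:5
Odd-degree vertices: 0, 4, 5, 6, 8, 11.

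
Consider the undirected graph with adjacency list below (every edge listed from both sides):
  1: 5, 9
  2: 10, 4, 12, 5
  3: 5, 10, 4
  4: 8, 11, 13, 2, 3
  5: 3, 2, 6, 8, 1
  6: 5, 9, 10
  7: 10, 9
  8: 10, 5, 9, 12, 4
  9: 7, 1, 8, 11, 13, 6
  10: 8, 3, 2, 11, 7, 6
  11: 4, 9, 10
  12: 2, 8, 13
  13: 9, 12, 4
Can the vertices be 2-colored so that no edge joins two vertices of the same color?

Yes

Partition the vertices as {4, 5, 9, 10, 12} vs {1, 2, 3, 6, 7, 8, 11, 13}. Each listed edge has one endpoint in each part, so the graph is bipartite.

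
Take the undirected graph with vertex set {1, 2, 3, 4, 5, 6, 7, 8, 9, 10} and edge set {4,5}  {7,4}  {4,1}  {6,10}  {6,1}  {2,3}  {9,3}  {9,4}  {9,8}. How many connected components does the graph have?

1

Component: {1, 2, 3, 4, 5, 6, 7, 8, 9, 10}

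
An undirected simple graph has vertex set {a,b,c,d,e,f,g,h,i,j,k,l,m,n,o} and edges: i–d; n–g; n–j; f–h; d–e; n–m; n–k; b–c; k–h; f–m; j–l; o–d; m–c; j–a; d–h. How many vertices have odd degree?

Degrees: a:1, b:1, c:2, d:4, e:1, f:2, g:1, h:3, i:1, j:3, k:2, l:1, m:3, n:4, o:1
Odd-degree vertices: a, b, e, g, h, i, j, l, m, o.

10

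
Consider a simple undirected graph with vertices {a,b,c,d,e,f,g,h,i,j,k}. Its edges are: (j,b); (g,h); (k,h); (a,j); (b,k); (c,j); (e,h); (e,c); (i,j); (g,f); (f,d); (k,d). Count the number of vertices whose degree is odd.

4

Degrees: a:1, b:2, c:2, d:2, e:2, f:2, g:2, h:3, i:1, j:4, k:3
Odd-degree vertices: a, h, i, k.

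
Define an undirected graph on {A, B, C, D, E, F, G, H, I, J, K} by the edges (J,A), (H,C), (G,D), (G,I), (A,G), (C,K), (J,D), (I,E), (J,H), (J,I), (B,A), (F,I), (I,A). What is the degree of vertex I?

5

Neighbors of I: A, E, F, G, J.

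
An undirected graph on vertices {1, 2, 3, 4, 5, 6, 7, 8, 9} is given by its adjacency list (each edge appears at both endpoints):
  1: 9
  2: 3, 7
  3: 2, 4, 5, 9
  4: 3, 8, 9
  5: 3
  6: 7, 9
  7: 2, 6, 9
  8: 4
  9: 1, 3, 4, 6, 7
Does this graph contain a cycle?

Yes

The graph has 9 vertices, 11 edges, and 1 connected component.
One cycle is 9-7-6-9.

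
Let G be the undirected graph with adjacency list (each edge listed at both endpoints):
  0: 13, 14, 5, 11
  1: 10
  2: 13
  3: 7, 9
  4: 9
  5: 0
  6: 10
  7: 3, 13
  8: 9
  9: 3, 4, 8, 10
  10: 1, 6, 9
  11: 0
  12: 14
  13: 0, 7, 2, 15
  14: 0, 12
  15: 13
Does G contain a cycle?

No

|V| = 16, |E| = 15, number of components = 1.
A forest on 16 vertices with 1 component has exactly 15 edges, which matches — so no cycle.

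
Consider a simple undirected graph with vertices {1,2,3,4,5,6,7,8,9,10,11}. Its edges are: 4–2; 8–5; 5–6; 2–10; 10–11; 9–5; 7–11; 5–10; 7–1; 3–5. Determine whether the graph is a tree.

Yes

|V| = 11, |E| = 10.
Connected and |E| = |V| - 1, which characterizes a tree.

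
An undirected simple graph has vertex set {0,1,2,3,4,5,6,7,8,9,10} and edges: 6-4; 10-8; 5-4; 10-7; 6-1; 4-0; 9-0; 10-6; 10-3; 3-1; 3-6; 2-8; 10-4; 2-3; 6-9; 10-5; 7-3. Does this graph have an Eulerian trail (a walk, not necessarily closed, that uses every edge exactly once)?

Degrees: 0:2, 1:2, 2:2, 3:5, 4:4, 5:2, 6:5, 7:2, 8:2, 9:2, 10:6
Odd-degree vertices: 3, 6 (2 total).
The non-isolated vertices are connected and exactly 2 have odd degree, so an Eulerian trail exists (from 3 to 6).

Yes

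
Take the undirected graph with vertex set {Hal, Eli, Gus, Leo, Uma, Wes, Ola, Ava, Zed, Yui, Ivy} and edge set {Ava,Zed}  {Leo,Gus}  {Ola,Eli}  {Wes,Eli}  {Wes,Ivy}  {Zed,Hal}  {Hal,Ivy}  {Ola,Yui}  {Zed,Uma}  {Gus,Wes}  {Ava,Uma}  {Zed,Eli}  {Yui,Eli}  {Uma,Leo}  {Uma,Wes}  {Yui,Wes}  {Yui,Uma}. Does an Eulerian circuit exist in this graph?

No

Degrees: Hal:2, Eli:4, Gus:2, Leo:2, Uma:5, Wes:5, Ola:2, Ava:2, Zed:4, Yui:4, Ivy:2
Vertices with odd degree: Uma, Wes. An Eulerian circuit requires all degrees even.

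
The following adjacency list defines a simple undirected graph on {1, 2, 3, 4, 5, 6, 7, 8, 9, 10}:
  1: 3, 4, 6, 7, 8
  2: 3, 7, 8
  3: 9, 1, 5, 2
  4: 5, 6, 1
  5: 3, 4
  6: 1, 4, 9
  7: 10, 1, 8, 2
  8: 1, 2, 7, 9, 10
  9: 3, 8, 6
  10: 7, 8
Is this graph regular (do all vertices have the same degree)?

No

Degrees: 1:5, 2:3, 3:4, 4:3, 5:2, 6:3, 7:4, 8:5, 9:3, 10:2
Vertex 5 has degree 2 while 1 has degree 5, so the graph is not regular.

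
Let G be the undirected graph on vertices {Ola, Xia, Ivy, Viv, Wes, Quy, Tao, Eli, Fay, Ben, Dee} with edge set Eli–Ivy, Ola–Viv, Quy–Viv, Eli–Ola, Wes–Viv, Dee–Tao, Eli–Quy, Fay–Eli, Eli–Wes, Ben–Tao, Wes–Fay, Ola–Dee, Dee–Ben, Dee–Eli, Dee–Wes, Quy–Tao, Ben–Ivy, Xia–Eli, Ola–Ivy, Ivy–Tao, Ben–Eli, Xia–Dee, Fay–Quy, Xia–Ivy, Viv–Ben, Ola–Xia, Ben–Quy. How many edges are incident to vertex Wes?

Neighbors of Wes: Viv, Eli, Fay, Dee.

4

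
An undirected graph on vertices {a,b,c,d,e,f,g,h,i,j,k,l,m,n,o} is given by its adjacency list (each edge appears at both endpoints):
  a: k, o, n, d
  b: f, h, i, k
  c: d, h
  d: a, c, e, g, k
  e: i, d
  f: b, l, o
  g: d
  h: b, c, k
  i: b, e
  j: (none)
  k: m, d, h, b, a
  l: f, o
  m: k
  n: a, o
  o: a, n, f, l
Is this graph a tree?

No

The graph has 15 vertices and 20 edges.
It splits into 2 components, so it cannot be a tree.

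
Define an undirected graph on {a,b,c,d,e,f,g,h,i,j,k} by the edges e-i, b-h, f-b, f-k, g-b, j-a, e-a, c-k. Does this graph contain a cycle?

The graph has 11 vertices, 8 edges, and 3 connected components.
Since 8 = 11 - 3, the graph is a forest and contains no cycle.

No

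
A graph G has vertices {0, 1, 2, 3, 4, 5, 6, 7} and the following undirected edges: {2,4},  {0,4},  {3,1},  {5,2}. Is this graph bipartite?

Yes

Partition the vertices as {3, 4, 5, 6, 7} vs {0, 1, 2}. Each listed edge has one endpoint in each part, so the graph is bipartite.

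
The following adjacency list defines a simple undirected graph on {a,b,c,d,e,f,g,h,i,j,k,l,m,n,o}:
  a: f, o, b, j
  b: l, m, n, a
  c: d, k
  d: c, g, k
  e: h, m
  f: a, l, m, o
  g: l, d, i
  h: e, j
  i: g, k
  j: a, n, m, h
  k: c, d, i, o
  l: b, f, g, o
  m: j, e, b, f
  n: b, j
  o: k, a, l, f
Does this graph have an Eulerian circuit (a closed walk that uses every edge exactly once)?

No

Degrees: a:4, b:4, c:2, d:3, e:2, f:4, g:3, h:2, i:2, j:4, k:4, l:4, m:4, n:2, o:4
Vertices with odd degree: d, g. An Eulerian circuit requires all degrees even.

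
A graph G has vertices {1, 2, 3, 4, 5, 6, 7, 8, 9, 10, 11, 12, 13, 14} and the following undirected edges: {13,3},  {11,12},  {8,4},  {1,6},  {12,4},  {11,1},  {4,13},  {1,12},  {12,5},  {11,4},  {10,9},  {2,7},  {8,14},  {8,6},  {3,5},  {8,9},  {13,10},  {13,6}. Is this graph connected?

Component: {2, 7}
Component: {1, 3, 4, 5, 6, 8, 9, 10, 11, 12, 13, 14}
No edge joins these 2 groups, so the graph is disconnected.

No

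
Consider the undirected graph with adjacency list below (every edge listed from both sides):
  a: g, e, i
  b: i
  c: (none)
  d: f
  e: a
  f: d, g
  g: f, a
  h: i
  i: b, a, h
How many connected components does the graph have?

2

Component: {c}
Component: {a, b, d, e, f, g, h, i}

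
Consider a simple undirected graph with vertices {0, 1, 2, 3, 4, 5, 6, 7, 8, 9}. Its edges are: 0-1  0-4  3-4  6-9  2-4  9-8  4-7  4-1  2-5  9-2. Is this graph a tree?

The graph has 10 vertices and 10 edges.
Connected but with 10 > 9 edges, so it has a cycle and is not a tree.

No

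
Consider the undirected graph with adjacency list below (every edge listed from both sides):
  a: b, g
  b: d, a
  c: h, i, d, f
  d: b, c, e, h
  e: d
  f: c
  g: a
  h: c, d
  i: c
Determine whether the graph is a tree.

The graph has 9 vertices and 9 edges.
Connected but with 9 > 8 edges, so it has a cycle and is not a tree.

No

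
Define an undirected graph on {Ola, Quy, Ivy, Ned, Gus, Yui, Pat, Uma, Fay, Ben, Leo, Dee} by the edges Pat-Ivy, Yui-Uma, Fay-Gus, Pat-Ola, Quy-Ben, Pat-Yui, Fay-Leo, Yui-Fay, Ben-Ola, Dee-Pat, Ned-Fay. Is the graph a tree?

|V| = 12, |E| = 11.
Connected and |E| = |V| - 1, which characterizes a tree.

Yes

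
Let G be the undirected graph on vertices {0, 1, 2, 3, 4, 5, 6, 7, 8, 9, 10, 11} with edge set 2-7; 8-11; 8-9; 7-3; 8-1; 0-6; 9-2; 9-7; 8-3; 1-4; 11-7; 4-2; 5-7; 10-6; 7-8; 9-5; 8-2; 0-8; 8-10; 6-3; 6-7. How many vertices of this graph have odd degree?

Degrees: 0:2, 1:2, 2:4, 3:3, 4:2, 5:2, 6:4, 7:7, 8:8, 9:4, 10:2, 11:2
Odd-degree vertices: 3, 7.

2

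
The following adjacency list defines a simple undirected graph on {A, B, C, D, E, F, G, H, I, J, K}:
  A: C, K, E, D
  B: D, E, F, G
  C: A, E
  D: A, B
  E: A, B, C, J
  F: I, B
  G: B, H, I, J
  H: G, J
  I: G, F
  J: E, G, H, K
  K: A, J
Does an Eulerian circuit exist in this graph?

Degrees: A:4, B:4, C:2, D:2, E:4, F:2, G:4, H:2, I:2, J:4, K:2
All degrees are even and the non-isolated vertices are connected — an Eulerian circuit exists.

Yes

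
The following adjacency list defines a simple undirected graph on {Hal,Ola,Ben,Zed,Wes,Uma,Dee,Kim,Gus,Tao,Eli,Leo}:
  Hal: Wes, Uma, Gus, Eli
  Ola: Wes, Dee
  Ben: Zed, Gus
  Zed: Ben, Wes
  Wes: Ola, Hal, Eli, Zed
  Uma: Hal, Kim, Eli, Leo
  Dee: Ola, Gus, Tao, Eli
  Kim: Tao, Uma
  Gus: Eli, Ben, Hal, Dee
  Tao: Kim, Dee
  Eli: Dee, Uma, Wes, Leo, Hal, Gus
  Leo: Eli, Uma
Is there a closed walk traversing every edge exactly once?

Degrees: Hal:4, Ola:2, Ben:2, Zed:2, Wes:4, Uma:4, Dee:4, Kim:2, Gus:4, Tao:2, Eli:6, Leo:2
Every vertex has even degree and the edges form a single connected piece, so an Eulerian circuit exists.

Yes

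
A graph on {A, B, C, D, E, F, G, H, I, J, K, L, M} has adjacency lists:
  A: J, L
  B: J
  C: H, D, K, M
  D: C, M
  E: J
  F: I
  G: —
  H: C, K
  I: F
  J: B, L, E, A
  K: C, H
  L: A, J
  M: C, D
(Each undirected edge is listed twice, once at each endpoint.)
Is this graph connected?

No

Component: {G}
Component: {F, I}
Component: {A, B, E, J, L}
Component: {C, D, H, K, M}
There are 4 separate components, so the graph is not connected.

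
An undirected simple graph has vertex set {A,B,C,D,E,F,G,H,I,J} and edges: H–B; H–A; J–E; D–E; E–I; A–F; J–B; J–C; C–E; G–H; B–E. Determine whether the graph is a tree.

|V| = 10, |E| = 11.
A tree on 10 vertices has exactly 9 edges; this graph has 11, so it contains a cycle and is not a tree.

No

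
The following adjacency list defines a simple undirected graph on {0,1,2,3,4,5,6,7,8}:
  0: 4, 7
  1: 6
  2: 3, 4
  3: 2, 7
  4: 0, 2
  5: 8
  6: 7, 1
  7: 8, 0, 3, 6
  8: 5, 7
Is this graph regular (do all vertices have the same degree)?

No

Degrees: 0:2, 1:1, 2:2, 3:2, 4:2, 5:1, 6:2, 7:4, 8:2
Degrees are not all equal (e.g. deg(1)=1 but deg(7)=4); not regular.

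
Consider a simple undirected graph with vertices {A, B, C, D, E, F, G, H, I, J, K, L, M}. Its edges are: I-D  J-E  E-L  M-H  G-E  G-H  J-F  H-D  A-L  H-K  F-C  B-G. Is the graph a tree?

|V| = 13, |E| = 12.
It is connected with exactly 12 edges, hence acyclic — it is a tree.

Yes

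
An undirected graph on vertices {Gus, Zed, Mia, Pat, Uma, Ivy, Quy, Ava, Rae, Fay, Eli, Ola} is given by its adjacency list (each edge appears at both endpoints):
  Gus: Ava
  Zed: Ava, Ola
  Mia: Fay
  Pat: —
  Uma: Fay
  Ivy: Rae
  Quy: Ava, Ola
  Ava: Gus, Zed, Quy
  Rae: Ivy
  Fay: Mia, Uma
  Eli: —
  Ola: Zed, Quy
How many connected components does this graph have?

Component: {Pat}
Component: {Eli}
Component: {Ivy, Rae}
Component: {Mia, Uma, Fay}
Component: {Gus, Zed, Quy, Ava, Ola}

5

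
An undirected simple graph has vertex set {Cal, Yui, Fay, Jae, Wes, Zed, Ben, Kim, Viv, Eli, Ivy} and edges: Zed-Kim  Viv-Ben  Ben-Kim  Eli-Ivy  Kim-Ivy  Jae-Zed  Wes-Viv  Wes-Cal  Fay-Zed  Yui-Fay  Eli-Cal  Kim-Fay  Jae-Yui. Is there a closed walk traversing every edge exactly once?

Degrees: Cal:2, Yui:2, Fay:3, Jae:2, Wes:2, Zed:3, Ben:2, Kim:4, Viv:2, Eli:2, Ivy:2
Vertices with odd degree: Fay, Zed. An Eulerian circuit requires all degrees even.

No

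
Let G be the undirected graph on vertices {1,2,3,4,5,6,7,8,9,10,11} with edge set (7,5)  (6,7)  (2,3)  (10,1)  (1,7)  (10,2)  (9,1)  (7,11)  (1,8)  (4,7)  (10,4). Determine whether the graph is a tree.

No

|V| = 11, |E| = 11.
A tree on 11 vertices has exactly 10 edges; this graph has 11, so it contains a cycle and is not a tree.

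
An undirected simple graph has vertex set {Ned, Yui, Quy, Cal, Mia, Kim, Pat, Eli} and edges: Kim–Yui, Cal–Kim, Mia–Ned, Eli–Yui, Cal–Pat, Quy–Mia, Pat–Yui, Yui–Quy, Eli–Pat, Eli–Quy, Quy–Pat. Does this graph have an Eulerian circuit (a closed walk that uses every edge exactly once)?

Degrees: Ned:1, Yui:4, Quy:4, Cal:2, Mia:2, Kim:2, Pat:4, Eli:3
Ned, Eli have odd degree; an Eulerian circuit needs every degree to be even, so none exists.

No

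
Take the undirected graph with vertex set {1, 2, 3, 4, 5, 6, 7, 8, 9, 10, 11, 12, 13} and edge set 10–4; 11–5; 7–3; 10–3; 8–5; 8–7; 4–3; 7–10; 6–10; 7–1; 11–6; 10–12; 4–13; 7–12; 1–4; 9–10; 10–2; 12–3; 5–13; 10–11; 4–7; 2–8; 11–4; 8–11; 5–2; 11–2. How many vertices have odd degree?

Degrees: 1:2, 2:4, 3:4, 4:6, 5:4, 6:2, 7:6, 8:4, 9:1, 10:8, 11:6, 12:3, 13:2
Odd-degree vertices: 9, 12.

2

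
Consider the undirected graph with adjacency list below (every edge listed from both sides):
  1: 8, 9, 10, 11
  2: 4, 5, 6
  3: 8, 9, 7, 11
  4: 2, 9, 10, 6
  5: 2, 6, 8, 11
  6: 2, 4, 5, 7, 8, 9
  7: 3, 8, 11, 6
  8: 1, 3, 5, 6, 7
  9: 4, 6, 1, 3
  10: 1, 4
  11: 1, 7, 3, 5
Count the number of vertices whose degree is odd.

Degrees: 1:4, 2:3, 3:4, 4:4, 5:4, 6:6, 7:4, 8:5, 9:4, 10:2, 11:4
Odd-degree vertices: 2, 8.

2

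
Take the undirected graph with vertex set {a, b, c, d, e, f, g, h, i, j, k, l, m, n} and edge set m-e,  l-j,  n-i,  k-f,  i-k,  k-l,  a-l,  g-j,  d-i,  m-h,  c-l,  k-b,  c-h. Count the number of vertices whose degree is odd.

Degrees: a:1, b:1, c:2, d:1, e:1, f:1, g:1, h:2, i:3, j:2, k:4, l:4, m:2, n:1
Odd-degree vertices: a, b, d, e, f, g, i, n.

8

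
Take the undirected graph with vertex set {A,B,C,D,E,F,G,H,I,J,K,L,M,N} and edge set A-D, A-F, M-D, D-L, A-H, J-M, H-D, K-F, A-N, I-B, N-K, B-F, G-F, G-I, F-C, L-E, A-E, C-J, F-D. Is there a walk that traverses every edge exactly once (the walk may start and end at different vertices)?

Degrees: A:5, B:2, C:2, D:5, E:2, F:6, G:2, H:2, I:2, J:2, K:2, L:2, M:2, N:2
Odd-degree vertices: A, D (2 total).
With 2 odd-degree vertices and all edges in one connected piece, an Eulerian trail exists (from A to D).

Yes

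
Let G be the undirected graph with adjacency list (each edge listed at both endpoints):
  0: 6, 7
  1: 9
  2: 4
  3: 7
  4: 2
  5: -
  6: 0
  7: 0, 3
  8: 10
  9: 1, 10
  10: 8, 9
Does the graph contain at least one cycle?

The graph has 11 vertices, 7 edges, and 4 connected components.
Since 7 = 11 - 4, the graph is a forest and contains no cycle.

No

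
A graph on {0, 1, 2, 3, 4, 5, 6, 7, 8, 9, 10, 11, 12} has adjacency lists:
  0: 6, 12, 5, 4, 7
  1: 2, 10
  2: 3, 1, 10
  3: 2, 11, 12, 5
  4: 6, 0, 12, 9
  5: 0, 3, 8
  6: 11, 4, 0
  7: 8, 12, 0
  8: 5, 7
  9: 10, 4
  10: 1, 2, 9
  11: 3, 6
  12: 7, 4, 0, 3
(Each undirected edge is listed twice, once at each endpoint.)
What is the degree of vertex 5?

3

Neighbors of 5: 0, 3, 8.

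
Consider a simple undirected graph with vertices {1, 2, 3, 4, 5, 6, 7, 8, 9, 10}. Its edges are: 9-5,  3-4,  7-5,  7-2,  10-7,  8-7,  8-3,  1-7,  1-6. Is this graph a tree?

Yes

The graph has 10 vertices and 9 edges.
Connected and |E| = |V| - 1, which characterizes a tree.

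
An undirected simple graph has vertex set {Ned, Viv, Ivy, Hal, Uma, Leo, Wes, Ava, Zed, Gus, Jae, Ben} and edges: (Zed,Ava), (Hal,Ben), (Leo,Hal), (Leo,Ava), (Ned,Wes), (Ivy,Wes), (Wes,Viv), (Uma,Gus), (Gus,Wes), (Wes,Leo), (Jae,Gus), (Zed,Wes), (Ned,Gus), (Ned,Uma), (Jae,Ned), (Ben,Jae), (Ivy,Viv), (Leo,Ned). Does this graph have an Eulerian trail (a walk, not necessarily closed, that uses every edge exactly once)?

Degrees: Ned:5, Viv:2, Ivy:2, Hal:2, Uma:2, Leo:4, Wes:6, Ava:2, Zed:2, Gus:4, Jae:3, Ben:2
Odd-degree vertices: Ned, Jae (2 total).
With 2 odd-degree vertices and all edges in one connected piece, an Eulerian trail exists (from Ned to Jae).

Yes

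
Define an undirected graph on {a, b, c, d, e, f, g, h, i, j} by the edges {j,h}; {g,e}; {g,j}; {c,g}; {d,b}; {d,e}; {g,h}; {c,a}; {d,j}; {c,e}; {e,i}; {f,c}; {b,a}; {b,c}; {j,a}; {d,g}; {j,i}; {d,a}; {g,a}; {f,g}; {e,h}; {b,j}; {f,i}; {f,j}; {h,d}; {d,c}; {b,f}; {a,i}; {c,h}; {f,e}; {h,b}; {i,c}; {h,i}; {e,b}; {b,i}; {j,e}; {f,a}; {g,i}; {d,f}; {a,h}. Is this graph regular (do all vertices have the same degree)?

Yes

Degrees: a:8, b:8, c:8, d:8, e:8, f:8, g:8, h:8, i:8, j:8
All degrees equal 8; the graph is regular.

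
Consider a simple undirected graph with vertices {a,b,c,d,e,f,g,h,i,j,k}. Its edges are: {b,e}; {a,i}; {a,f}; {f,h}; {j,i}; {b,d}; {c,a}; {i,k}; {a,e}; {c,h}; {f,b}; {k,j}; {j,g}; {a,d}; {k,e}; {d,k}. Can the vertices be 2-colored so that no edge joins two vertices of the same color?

i-j-k-i is an odd cycle (length 3), and a bipartite graph can contain only even cycles.

No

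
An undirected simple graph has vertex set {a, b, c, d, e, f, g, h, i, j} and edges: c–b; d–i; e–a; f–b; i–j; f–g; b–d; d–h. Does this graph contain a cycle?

The graph has 10 vertices, 8 edges, and 2 connected components.
A forest on 10 vertices with 2 components has exactly 8 edges, which matches — so no cycle.

No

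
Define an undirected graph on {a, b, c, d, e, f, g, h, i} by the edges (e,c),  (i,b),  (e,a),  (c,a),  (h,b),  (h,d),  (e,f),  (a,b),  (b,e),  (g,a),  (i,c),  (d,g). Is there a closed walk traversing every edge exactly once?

Degrees: a:4, b:4, c:3, d:2, e:4, f:1, g:2, h:2, i:2
c, f have odd degree; an Eulerian circuit needs every degree to be even, so none exists.

No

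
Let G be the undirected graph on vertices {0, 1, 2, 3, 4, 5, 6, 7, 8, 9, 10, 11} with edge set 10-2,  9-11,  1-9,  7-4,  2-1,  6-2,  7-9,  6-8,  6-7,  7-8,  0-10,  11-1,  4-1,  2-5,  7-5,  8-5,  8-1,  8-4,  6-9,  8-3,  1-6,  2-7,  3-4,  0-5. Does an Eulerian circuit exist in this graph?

No

Degrees: 0:2, 1:6, 2:5, 3:2, 4:4, 5:4, 6:5, 7:6, 8:6, 9:4, 10:2, 11:2
2, 6 have odd degree; an Eulerian circuit needs every degree to be even, so none exists.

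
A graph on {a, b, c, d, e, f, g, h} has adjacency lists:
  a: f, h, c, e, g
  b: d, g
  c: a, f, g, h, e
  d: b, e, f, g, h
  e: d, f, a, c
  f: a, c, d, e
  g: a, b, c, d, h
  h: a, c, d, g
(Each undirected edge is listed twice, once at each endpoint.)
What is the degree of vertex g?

Neighbors of g: a, b, c, d, h.

5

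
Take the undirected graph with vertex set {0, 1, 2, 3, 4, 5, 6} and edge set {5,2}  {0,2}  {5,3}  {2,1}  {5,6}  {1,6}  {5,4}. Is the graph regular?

Degrees: 0:1, 1:2, 2:3, 3:1, 4:1, 5:4, 6:2
Vertex 0 has degree 1 while 5 has degree 4, so the graph is not regular.

No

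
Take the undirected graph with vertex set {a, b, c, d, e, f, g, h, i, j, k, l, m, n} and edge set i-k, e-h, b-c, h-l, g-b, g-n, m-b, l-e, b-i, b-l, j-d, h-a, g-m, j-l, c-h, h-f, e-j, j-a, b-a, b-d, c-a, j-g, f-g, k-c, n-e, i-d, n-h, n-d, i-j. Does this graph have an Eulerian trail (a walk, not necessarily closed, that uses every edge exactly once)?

Degrees: a:4, b:7, c:4, d:4, e:4, f:2, g:5, h:6, i:4, j:6, k:2, l:4, m:2, n:4
Odd-degree vertices: b, g (2 total).
With 2 odd-degree vertices and all edges in one connected piece, an Eulerian trail exists (from b to g).

Yes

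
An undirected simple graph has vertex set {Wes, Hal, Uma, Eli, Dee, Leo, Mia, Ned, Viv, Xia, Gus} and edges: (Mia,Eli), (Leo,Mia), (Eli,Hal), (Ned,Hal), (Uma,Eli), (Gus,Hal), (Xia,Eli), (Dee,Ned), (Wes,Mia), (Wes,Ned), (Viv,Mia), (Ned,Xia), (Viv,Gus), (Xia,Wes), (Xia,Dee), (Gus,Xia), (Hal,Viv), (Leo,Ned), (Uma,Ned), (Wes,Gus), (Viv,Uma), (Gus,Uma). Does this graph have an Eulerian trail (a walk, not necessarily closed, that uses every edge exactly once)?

Yes

Degrees: Wes:4, Hal:4, Uma:4, Eli:4, Dee:2, Leo:2, Mia:4, Ned:6, Viv:4, Xia:5, Gus:5
Odd-degree vertices: Xia, Gus (2 total).
The non-isolated vertices are connected and exactly 2 have odd degree, so an Eulerian trail exists (from Xia to Gus).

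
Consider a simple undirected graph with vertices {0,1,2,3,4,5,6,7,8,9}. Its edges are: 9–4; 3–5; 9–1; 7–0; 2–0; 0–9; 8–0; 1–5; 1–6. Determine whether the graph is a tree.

|V| = 10, |E| = 9.
It is connected with exactly 9 edges, hence acyclic — it is a tree.

Yes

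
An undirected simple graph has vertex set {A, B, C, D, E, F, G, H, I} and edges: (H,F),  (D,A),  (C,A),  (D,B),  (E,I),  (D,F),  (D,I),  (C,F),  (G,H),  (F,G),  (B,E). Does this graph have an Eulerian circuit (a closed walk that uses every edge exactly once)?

Yes

Degrees: A:2, B:2, C:2, D:4, E:2, F:4, G:2, H:2, I:2
Every vertex has even degree and the edges form a single connected piece, so an Eulerian circuit exists.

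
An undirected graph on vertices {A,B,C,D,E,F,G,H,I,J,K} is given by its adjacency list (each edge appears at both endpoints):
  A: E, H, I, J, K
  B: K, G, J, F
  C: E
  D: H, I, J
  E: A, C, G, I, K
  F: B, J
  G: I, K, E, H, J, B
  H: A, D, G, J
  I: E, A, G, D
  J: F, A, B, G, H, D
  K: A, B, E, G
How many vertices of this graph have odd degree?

4

Degrees: A:5, B:4, C:1, D:3, E:5, F:2, G:6, H:4, I:4, J:6, K:4
Odd-degree vertices: A, C, D, E.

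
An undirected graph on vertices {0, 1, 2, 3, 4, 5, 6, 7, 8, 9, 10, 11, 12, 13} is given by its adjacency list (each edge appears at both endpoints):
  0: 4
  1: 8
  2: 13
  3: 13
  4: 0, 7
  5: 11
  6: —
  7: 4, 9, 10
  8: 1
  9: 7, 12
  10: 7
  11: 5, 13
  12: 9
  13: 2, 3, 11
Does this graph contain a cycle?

No

|V| = 14, |E| = 10, number of components = 4.
Since 10 = 14 - 4, the graph is a forest and contains no cycle.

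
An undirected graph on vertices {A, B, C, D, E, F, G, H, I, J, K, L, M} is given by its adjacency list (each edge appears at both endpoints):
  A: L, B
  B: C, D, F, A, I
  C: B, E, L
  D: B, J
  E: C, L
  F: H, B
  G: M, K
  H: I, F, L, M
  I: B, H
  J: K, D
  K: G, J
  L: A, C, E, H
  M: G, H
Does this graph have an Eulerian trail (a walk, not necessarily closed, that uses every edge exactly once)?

Degrees: A:2, B:5, C:3, D:2, E:2, F:2, G:2, H:4, I:2, J:2, K:2, L:4, M:2
Odd-degree vertices: B, C (2 total).
The non-isolated vertices are connected and exactly 2 have odd degree, so an Eulerian trail exists (from B to C).

Yes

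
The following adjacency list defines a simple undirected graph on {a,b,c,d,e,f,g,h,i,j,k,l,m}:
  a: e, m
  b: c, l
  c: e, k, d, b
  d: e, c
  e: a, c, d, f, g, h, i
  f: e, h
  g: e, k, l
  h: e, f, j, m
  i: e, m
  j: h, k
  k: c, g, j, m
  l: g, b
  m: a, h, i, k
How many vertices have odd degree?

2

Degrees: a:2, b:2, c:4, d:2, e:7, f:2, g:3, h:4, i:2, j:2, k:4, l:2, m:4
Odd-degree vertices: e, g.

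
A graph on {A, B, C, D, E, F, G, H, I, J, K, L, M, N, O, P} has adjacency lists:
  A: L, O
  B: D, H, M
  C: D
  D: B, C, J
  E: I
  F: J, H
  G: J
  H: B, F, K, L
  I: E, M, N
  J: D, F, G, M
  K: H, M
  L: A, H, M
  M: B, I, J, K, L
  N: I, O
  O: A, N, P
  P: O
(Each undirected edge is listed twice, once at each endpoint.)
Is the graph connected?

Yes

A breadth-first search from A visits A, O, L, N, P, H, M, I, B, K, F, J, E, D, G, C — all 16 vertices — so the graph is connected.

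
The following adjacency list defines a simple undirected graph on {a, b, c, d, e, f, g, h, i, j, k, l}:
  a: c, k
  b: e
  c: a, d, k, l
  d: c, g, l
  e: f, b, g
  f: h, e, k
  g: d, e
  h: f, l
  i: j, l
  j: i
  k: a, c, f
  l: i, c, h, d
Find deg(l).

4

Neighbors of l: c, d, h, i.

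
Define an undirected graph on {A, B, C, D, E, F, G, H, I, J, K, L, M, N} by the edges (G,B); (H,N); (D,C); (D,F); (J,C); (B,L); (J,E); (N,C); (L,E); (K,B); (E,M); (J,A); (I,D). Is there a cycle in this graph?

The graph has 14 vertices, 13 edges, and 1 connected component.
A forest on 14 vertices with 1 component has exactly 13 edges, which matches — so no cycle.

No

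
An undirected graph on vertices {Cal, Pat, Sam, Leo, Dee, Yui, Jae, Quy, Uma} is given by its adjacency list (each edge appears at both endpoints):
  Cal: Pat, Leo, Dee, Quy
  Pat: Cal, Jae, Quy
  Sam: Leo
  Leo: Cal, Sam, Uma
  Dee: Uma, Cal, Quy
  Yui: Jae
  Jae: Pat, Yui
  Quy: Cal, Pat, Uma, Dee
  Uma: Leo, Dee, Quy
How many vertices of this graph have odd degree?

Degrees: Cal:4, Pat:3, Sam:1, Leo:3, Dee:3, Yui:1, Jae:2, Quy:4, Uma:3
Odd-degree vertices: Pat, Sam, Leo, Dee, Yui, Uma.

6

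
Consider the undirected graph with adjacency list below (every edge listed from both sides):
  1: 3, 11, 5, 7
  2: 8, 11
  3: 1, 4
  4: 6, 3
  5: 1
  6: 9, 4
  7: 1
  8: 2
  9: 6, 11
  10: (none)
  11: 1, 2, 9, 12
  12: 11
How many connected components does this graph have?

Component: {10}
Component: {1, 2, 3, 4, 5, 6, 7, 8, 9, 11, 12}

2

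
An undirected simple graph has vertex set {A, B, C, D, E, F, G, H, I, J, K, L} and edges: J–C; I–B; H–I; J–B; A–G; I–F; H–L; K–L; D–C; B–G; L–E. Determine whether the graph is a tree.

|V| = 12, |E| = 11.
It is connected with exactly 11 edges, hence acyclic — it is a tree.

Yes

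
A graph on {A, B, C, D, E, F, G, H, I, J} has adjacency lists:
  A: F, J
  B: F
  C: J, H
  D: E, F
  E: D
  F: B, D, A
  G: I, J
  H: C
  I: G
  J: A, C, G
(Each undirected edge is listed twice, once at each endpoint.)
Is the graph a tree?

The graph has 10 vertices and 9 edges.
Connected and |E| = |V| - 1, which characterizes a tree.

Yes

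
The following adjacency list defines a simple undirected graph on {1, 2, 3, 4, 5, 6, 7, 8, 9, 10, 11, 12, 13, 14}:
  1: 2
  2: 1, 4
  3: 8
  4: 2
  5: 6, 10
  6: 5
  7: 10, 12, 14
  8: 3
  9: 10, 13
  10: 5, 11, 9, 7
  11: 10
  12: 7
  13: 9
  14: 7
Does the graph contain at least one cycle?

|V| = 14, |E| = 11, number of components = 3.
Since 11 = 14 - 3, the graph is a forest and contains no cycle.

No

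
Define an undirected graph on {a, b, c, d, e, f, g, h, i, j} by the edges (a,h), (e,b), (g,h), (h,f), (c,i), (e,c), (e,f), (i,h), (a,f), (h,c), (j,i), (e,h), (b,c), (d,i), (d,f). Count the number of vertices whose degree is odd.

2

Degrees: a:2, b:2, c:4, d:2, e:4, f:4, g:1, h:6, i:4, j:1
Odd-degree vertices: g, j.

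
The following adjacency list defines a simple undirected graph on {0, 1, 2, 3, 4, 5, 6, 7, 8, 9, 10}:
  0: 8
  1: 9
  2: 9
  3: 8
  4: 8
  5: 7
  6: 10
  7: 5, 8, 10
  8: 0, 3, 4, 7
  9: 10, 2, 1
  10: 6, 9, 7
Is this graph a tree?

Yes

|V| = 11, |E| = 10.
Connected and |E| = |V| - 1, which characterizes a tree.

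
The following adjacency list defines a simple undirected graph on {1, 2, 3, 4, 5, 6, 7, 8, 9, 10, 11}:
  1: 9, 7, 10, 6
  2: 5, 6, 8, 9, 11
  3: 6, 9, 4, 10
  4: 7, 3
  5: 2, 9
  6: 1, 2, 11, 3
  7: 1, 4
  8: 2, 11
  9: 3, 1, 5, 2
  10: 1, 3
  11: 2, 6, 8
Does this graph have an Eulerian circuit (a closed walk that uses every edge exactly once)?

No

Degrees: 1:4, 2:5, 3:4, 4:2, 5:2, 6:4, 7:2, 8:2, 9:4, 10:2, 11:3
2, 11 have odd degree; an Eulerian circuit needs every degree to be even, so none exists.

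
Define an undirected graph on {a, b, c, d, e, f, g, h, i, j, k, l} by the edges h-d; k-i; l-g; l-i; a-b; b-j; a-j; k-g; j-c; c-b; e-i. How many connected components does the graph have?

4

Component: {f}
Component: {d, h}
Component: {a, b, c, j}
Component: {e, g, i, k, l}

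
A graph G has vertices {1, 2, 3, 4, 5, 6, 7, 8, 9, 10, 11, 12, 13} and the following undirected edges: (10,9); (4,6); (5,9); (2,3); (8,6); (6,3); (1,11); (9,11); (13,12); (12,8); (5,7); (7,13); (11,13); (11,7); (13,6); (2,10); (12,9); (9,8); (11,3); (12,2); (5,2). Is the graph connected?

Yes

Starting from 1 and exploring outward reaches every vertex (1, 11, 3, 7, 9, 13, 6, 2, 5, 8, 12, 10, 4); the graph is connected.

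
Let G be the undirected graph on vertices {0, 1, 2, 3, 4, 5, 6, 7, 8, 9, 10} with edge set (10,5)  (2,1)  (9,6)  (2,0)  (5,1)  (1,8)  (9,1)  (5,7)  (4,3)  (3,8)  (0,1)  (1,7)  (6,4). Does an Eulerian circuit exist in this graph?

No

Degrees: 0:2, 1:6, 2:2, 3:2, 4:2, 5:3, 6:2, 7:2, 8:2, 9:2, 10:1
Vertices with odd degree: 5, 10. An Eulerian circuit requires all degrees even.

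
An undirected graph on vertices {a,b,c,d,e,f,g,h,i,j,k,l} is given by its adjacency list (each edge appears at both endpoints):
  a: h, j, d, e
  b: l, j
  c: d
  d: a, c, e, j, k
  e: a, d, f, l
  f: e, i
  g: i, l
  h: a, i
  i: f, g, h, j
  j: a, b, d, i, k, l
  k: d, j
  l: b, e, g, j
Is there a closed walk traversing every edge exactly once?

Degrees: a:4, b:2, c:1, d:5, e:4, f:2, g:2, h:2, i:4, j:6, k:2, l:4
Vertices with odd degree: c, d. An Eulerian circuit requires all degrees even.

No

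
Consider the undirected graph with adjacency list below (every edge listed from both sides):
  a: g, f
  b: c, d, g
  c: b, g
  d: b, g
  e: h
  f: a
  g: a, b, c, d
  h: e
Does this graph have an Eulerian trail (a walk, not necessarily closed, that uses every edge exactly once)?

No

Degrees: a:2, b:3, c:2, d:2, e:1, f:1, g:4, h:1
Odd-degree vertices: b, e, f, h (4 total).
With 4 odd-degree vertices (more than two), no single trail can use every edge.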